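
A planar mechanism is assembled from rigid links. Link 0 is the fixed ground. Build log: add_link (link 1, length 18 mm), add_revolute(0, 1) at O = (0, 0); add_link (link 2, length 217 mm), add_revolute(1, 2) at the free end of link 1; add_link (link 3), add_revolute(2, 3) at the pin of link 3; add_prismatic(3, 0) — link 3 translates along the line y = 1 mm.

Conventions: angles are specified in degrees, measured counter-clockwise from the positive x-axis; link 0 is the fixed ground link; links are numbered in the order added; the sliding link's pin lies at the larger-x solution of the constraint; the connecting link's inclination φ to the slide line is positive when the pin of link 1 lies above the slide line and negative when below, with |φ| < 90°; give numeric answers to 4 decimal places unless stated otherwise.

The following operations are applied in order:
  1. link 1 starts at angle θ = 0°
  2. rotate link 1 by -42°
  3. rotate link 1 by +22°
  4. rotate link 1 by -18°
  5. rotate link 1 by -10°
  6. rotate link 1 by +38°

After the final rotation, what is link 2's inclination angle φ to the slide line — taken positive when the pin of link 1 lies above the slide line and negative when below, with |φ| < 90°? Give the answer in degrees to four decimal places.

geometry: r = 18 mm, L = 217 mm, e = 1 mm; θ starts at 0°
rotate link 1 by -42°: θ ← 0° -42° = -42°
rotate link 1 by +22°: θ ← -42° +22° = -20°
rotate link 1 by -18°: θ ← -20° -18° = -38°
rotate link 1 by -10°: θ ← -38° -10° = -48°
rotate link 1 by +38°: θ ← -48° +38° = -10°
h = r sin θ − e = -3.125667 − 1 = -4.125667
sin φ = h / L = -4.125667 / 217 = -0.01901229
φ = arcsin(-0.01901229) = -1.089390°

-1.0894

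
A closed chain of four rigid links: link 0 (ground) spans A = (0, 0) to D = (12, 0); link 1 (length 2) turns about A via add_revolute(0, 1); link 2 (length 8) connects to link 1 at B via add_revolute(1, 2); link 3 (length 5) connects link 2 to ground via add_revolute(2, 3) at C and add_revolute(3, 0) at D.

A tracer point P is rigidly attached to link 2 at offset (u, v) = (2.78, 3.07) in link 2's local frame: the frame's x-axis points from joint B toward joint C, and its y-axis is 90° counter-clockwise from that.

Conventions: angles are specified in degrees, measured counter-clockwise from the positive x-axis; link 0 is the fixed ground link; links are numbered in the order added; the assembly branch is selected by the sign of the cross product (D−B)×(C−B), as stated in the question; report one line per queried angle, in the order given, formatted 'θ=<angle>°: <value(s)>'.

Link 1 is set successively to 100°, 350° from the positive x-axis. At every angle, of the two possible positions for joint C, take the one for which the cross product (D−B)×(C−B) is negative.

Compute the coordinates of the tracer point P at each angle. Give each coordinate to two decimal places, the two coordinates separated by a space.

A=(0,0), D=(12.00,0)
θ=100°: B = A + 2.00·(cos100°, sin100°) = (-0.3473, 1.9696)
θ=100°: |BD| = 12.5034
θ=100°: circle(B,8.00) ∩ circle(D,5.00): a=7.8113, h=1.7274
θ=100°:   candidates: C₊=(7.6386,2.4450) cross=21.599; C₋=(7.0943,-0.9667) cross=-21.599
θ=100°:   branch - wants cross < 0 → take C=(7.0943,-0.9667) (cross=-21.599)
θ=100°: ex = (C−B)/|BC| = (0.9302,-0.3670); ey = (0.3670,0.9302)
θ=100°: P = B + 2.78·ex + 3.07·ey = (3.3655,3.8050)
θ=350°: B = A + 2.00·(cos350°, sin350°) = (1.9696, -0.3473)
θ=350°: |BD| = 10.0364
θ=350°: circle(B,8.00) ∩ circle(D,5.00): a=6.9611, h=3.9424
θ=350°:   candidates: C₊=(8.7902,3.8336) cross=39.568; C₋=(9.0630,-4.0465) cross=-39.568
θ=350°:   branch - wants cross < 0 → take C=(9.0630,-4.0465) (cross=-39.568)
θ=350°: ex = (C−B)/|BC| = (0.8867,-0.4624); ey = (0.4624,0.8867)
θ=350°: P = B + 2.78·ex + 3.07·ey = (5.8541,1.0893)

θ=100°: 3.37 3.80
θ=350°: 5.85 1.09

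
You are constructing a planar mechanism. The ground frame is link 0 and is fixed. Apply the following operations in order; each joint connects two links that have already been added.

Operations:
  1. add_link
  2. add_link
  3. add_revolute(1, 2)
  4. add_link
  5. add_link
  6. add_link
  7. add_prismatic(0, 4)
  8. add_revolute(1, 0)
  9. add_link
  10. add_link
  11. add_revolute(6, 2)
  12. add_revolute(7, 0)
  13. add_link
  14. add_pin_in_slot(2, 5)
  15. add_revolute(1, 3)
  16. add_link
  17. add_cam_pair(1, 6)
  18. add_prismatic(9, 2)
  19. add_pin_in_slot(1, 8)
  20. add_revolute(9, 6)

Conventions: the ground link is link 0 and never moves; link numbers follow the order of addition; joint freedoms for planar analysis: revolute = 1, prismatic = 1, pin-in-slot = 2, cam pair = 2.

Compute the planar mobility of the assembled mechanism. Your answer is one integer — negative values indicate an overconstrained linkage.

L=1 J1=0 J2=0
add link → L=2 J1=0 J2=0
add link → L=3 J1=0 J2=0
R@1,2 dof=1 J1 → L=3 J1=1 J2=0
add link → L=4 J1=1 J2=0
add link → L=5 J1=1 J2=0
add link → L=6 J1=1 J2=0
P@0,4 dof=1 J1 → L=6 J1=2 J2=0
R@1,0 dof=1 J1 → L=6 J1=3 J2=0
add link → L=7 J1=3 J2=0
add link → L=8 J1=3 J2=0
R@6,2 dof=1 J1 → L=8 J1=4 J2=0
R@7,0 dof=1 J1 → L=8 J1=5 J2=0
add link → L=9 J1=5 J2=0
PS@2,5 dof=2 J2 → L=9 J1=5 J2=1
R@1,3 dof=1 J1 → L=9 J1=6 J2=1
add link → L=10 J1=6 J2=1
C@1,6 dof=2 J2 → L=10 J1=6 J2=2
P@9,2 dof=1 J1 → L=10 J1=7 J2=2
PS@1,8 dof=2 J2 → L=10 J1=7 J2=3
R@9,6 dof=1 J1 → L=10 J1=8 J2=3
M=3(L−1)−2J1−J2=3·9−2·8−3=8

M = 8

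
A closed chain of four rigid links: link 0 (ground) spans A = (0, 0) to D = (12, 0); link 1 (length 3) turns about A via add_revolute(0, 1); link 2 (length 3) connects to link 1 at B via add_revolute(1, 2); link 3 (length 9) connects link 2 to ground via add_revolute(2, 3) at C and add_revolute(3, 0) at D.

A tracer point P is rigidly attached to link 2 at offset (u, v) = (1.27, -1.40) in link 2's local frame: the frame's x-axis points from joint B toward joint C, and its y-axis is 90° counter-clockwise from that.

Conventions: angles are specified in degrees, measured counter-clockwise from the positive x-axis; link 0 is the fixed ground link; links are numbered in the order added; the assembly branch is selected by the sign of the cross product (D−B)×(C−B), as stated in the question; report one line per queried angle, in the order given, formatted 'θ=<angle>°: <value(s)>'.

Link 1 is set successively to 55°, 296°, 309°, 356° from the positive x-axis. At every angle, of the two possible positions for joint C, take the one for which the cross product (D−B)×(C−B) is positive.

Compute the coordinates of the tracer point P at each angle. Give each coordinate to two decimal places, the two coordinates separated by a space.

A=(0,0), D=(12.00,0)
θ=55°: B = A + 3.00·(cos55°, sin55°) = (1.7207, 2.4575)
θ=55°: |BD| = 10.5689
θ=55°: circle(B,3.00) ∩ circle(D,9.00): a=1.8783, h=2.3393
θ=55°:   candidates: C₊=(4.0914,4.2959) cross=24.723; C₋=(3.0036,-0.2544) cross=-24.723
θ=55°:   branch + wants cross > 0 → take C=(4.0914,4.2959) (cross=24.723)
θ=55°: ex = (C−B)/|BC| = (0.7902,0.6128); ey = (-0.6128,0.7902)
θ=55°: P = B + 1.27·ex + -1.40·ey = (3.5823,2.1294)
θ=296°: B = A + 3.00·(cos296°, sin296°) = (1.3151, -2.6964)
θ=296°: |BD| = 11.0199
θ=296°: circle(B,3.00) ∩ circle(D,9.00): a=2.2431, h=1.9921
θ=296°:   candidates: C₊=(3.0026,-0.2160) cross=21.953; C₋=(3.9775,-4.0791) cross=-21.953
θ=296°:   branch + wants cross > 0 → take C=(3.0026,-0.2160) (cross=21.953)
θ=296°: ex = (C−B)/|BC| = (0.5625,0.8268); ey = (-0.8268,0.5625)
θ=296°: P = B + 1.27·ex + -1.40·ey = (3.1870,-2.4338)
θ=309°: B = A + 3.00·(cos309°, sin309°) = (1.8880, -2.3314)
θ=309°: |BD| = 10.3773
θ=309°: circle(B,3.00) ∩ circle(D,9.00): a=1.7196, h=2.4583
θ=309°:   candidates: C₊=(3.0113,0.4503) cross=25.510; C₋=(4.1159,-4.3405) cross=-25.510
θ=309°:   branch + wants cross > 0 → take C=(3.0113,0.4503) (cross=25.510)
θ=309°: ex = (C−B)/|BC| = (0.3744,0.9273); ey = (-0.9273,0.3744)
θ=309°: P = B + 1.27·ex + -1.40·ey = (3.6616,-1.6780)
θ=356°: B = A + 3.00·(cos356°, sin356°) = (2.9927, -0.2093)
θ=356°: |BD| = 9.0097
θ=356°: circle(B,3.00) ∩ circle(D,9.00): a=0.5092, h=2.9565
θ=356°:   candidates: C₊=(3.4331,2.7582) cross=26.637; C₋=(3.5704,-3.1531) cross=-26.637
θ=356°:   branch + wants cross > 0 → take C=(3.4331,2.7582) (cross=26.637)
θ=356°: ex = (C−B)/|BC| = (0.1468,0.9892); ey = (-0.9892,0.1468)
θ=356°: P = B + 1.27·ex + -1.40·ey = (4.5640,0.8415)

θ=55°: 3.58 2.13
θ=296°: 3.19 -2.43
θ=309°: 3.66 -1.68
θ=356°: 4.56 0.84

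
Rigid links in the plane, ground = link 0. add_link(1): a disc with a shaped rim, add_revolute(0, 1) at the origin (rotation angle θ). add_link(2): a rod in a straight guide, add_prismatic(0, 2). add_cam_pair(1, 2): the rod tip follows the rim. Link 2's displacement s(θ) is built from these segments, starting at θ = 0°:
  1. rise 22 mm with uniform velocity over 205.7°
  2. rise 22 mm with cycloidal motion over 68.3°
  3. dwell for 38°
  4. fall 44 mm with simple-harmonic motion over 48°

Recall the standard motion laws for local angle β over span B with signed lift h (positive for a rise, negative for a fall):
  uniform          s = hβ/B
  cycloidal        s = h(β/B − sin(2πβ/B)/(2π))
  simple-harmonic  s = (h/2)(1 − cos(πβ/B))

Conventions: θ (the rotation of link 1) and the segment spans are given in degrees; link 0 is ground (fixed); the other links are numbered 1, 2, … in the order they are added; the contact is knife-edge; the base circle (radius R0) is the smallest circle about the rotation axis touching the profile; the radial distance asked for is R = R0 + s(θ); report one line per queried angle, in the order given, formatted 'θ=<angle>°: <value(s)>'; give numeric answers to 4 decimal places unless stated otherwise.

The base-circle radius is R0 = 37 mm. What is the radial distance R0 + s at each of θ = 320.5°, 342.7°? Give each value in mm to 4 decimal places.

segment 1 (0° to 205.7°, uniform, h = 22) is passed completely: s = 0.0000 + (22) = 22.0000
segment 2 (205.7° to 274°, cycloidal, h = 22) is passed completely: s = 22.0000 + (22) = 44.0000
segment 3 (274° to 312°, dwell): s unchanged at 44.0000
θ = 320.5° falls in segment 4 (312° to 360°, simple-harmonic, h = -44): β = 320.5 − 312 = 8.5°, B = 48°; Δs = -44/2·(1 − cos(π·0.1771)) = -3.3176; s = 44.0000 − 3.3176 = 40.6824
θ = 342.7° falls in segment 4 (312° to 360°, simple-harmonic, h = -44): β = 342.7 − 312 = 30.7°, B = 48°; Δs = -44/2·(1 − cos(π·0.6396)) = -31.3411; s = 44.0000 − 31.3411 = 12.6589
θ=320.5°: R = R0 + s = 37 + 40.6824 = 77.6824
θ=342.7°: R = R0 + s = 37 + 12.6589 = 49.6589

θ=320.5°: 77.6824
θ=342.7°: 49.6589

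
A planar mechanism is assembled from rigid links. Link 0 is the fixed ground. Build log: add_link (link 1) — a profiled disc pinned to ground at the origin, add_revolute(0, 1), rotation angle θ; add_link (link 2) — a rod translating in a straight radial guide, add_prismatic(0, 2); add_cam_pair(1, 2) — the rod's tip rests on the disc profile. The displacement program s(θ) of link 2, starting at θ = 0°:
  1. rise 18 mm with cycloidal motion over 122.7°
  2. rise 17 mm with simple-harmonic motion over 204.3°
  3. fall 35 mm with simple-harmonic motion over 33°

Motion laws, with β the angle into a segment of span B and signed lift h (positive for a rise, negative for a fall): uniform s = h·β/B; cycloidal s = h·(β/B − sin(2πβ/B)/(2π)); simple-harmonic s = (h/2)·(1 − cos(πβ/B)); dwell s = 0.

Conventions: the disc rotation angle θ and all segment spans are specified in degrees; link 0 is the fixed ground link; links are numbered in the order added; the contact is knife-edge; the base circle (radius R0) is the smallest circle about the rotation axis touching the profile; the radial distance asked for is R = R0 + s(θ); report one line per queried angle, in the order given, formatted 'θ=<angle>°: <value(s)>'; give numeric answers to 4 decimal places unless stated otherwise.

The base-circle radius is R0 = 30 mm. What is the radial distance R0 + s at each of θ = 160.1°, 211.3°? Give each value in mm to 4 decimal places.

seg 1 [0°–122.7°] cycloidal, h=18: full span → s += 18 → s = 18.0000
seg 2 [122.7°–327°] simple-harmonic, h=17: θ=160.1° here. β=37.4, B=204.3. 17/2·(1 − cos(π·0.1831)) = 1.3674 → s = 19.3674
seg 2 [122.7°–327°] simple-harmonic, h=17: θ=211.3° here. β=88.6, B=204.3. 17/2·(1 − cos(π·0.4337)) = 6.7417 → s = 24.7417
θ=160.1°: R = R0 + s = 30 + 19.3674 = 49.3674
θ=211.3°: R = R0 + s = 30 + 24.7417 = 54.7417

θ=160.1°: 49.3674
θ=211.3°: 54.7417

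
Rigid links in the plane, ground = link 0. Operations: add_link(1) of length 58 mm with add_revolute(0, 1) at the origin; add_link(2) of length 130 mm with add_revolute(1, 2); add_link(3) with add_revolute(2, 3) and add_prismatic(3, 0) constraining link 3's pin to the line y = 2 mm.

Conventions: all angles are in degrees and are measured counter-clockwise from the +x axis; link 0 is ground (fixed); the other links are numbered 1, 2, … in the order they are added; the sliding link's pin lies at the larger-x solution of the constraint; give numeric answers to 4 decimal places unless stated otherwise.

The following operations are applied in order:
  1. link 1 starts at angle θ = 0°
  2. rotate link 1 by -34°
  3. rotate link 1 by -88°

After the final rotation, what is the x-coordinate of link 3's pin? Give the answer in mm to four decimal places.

geometry: r = 58 mm, L = 130 mm, e = 2 mm; θ starts at 0°
rotate link 1 by -34°: θ ← 0° -34° = -34°
rotate link 1 by -88°: θ ← -34° -88° = -122°
crank pin P = (r cos θ, r sin θ) = (-30.735317, -49.186790)
h = r sin θ − e = -49.186790 − 2 = -51.186790
x = r cos θ + √(L² − h²) = -30.735317 + 119.498588 = 88.763271

88.7633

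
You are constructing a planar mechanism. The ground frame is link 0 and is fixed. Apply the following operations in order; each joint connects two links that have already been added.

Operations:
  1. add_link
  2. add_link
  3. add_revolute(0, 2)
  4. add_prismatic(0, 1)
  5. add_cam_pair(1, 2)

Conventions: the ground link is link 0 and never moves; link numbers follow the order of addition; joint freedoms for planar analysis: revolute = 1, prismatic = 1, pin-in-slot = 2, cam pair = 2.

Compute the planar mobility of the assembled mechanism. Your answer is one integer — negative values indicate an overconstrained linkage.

(L,J1,J2)=(1,0,0); link0 fixed
link1: (2,0,0)
link2: (3,0,0)
R 0-2 [J1]: (3,1,0)
P 0-1 [J1]: (3,2,0)
C 1-2 [J2]: (3,2,1)
Grübler: 3·2 − 2·2 − 1 = 1

M = 1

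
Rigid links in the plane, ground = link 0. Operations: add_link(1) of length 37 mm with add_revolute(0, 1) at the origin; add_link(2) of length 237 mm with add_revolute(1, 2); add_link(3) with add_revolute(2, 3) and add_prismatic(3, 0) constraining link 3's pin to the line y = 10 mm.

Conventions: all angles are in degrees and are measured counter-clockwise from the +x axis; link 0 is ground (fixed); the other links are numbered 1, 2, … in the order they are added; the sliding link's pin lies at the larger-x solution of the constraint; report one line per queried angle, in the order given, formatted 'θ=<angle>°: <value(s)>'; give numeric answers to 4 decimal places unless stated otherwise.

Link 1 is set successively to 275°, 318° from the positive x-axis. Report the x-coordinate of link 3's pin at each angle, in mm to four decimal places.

geometry: r = 37 mm, L = 237 mm, e = 10 mm
θ=275°: crank pin P = (r cos θ, r sin θ) = (3.224762, -36.859204)
θ=275°: h = r sin θ − e = -36.859204 − 10 = -46.859204
θ=275°: x = r cos θ + √(L² − h²) = 3.224762 + 232.321362 = 235.546124
θ=318°: crank pin P = (r cos θ, r sin θ) = (27.496359, -24.757832)
θ=318°: h = r sin θ − e = -24.757832 − 10 = -34.757832
θ=318°: x = r cos θ + √(L² − h²) = 27.496359 + 234.437397 = 261.933755

θ=275°: 235.5461
θ=318°: 261.9338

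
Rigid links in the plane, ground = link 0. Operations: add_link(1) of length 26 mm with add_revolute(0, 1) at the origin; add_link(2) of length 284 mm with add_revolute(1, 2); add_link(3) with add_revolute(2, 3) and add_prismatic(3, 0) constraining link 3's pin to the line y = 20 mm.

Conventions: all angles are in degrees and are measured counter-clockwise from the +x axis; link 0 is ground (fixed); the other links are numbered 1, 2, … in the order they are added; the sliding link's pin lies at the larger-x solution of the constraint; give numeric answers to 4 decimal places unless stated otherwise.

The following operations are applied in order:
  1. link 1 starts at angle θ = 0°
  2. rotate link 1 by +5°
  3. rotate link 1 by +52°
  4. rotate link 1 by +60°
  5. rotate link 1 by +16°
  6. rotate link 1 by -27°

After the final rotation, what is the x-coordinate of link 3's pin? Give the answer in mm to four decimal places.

geometry: r = 26 mm, L = 284 mm, e = 20 mm; θ starts at 0°
rotate link 1 by +5°: θ ← 0° +5° = 5°
rotate link 1 by +52°: θ ← 5° +52° = 57°
rotate link 1 by +60°: θ ← 57° +60° = 117°
rotate link 1 by +16°: θ ← 117° +16° = 133°
rotate link 1 by -27°: θ ← 133° -27° = 106°
crank pin P = (r cos θ, r sin θ) = (-7.166571, 24.992804)
h = r sin θ − e = 24.992804 − 20 = 4.992804
x = r cos θ + √(L² − h²) = -7.166571 + 283.956109 = 276.789538

276.7895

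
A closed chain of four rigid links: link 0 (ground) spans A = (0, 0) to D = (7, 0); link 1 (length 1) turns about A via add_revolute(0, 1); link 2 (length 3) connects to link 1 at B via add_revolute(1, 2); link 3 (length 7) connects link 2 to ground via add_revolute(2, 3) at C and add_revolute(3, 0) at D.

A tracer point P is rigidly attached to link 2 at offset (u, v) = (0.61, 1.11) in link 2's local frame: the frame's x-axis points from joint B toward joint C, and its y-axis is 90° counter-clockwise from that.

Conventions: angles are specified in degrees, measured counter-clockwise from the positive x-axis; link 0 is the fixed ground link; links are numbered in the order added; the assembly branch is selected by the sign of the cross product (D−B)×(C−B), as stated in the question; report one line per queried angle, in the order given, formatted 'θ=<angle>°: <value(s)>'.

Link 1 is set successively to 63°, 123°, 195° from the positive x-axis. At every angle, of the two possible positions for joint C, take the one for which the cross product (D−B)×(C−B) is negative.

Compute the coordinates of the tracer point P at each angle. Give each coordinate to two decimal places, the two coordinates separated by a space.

A=(0,0), D=(7.00,0)
θ=63°: B = A + 1.00·(cos63°, sin63°) = (0.4540, 0.8910)
θ=63°: |BD| = 6.6064
θ=63°: circle(B,3.00) ∩ circle(D,7.00): a=0.2758, h=2.9873
θ=63°:   candidates: C₊=(1.1302,3.8138) cross=19.735; C₋=(0.3244,-2.1062) cross=-19.735
θ=63°:   branch - wants cross < 0 → take C=(0.3244,-2.1062) (cross=-19.735)
θ=63°: ex = (C−B)/|BC| = (-0.0432,-0.9991); ey = (0.9991,-0.0432)
θ=63°: P = B + 0.61·ex + 1.11·ey = (1.5366,0.2336)
θ=123°: B = A + 1.00·(cos123°, sin123°) = (-0.5446, 0.8387)
θ=123°: |BD| = 7.5911
θ=123°: circle(B,3.00) ∩ circle(D,7.00): a=1.1609, h=2.7663
θ=123°:   candidates: C₊=(0.9148,3.4598) cross=20.999; C₋=(0.3035,-2.0389) cross=-20.999
θ=123°:   branch - wants cross < 0 → take C=(0.3035,-2.0389) (cross=-20.999)
θ=123°: ex = (C−B)/|BC| = (0.2827,-0.9592); ey = (0.9592,0.2827)
θ=123°: P = B + 0.61·ex + 1.11·ey = (0.6925,0.5674)
θ=195°: B = A + 1.00·(cos195°, sin195°) = (-0.9659, -0.2588)
θ=195°: |BD| = 7.9701
θ=195°: circle(B,3.00) ∩ circle(D,7.00): a=1.4757, h=2.6120
θ=195°:   candidates: C₊=(0.4242,2.3997) cross=20.818; C₋=(0.5938,-2.8215) cross=-20.818
θ=195°:   branch - wants cross < 0 → take C=(0.5938,-2.8215) (cross=-20.818)
θ=195°: ex = (C−B)/|BC| = (0.5199,-0.8542); ey = (0.8542,0.5199)
θ=195°: P = B + 0.61·ex + 1.11·ey = (0.2994,-0.2028)

θ=63°: 1.54 0.23
θ=123°: 0.69 0.57
θ=195°: 0.30 -0.20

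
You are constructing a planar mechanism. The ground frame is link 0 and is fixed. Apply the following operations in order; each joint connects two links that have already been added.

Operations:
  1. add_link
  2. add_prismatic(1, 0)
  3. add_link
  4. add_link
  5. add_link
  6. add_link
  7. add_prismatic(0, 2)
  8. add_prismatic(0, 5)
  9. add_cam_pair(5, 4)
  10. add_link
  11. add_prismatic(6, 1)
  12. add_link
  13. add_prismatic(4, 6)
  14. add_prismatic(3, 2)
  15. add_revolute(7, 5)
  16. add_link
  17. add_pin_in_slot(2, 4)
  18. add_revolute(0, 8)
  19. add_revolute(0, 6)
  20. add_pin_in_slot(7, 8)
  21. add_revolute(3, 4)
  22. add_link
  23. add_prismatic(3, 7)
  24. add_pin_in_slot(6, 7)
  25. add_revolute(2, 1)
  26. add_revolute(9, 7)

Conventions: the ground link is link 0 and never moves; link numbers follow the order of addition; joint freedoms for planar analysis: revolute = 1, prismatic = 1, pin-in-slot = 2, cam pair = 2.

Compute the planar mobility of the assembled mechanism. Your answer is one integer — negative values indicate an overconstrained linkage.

(L,J1,J2)=(1,0,0); link0 fixed
link1: (2,0,0)
P 1-0 [J1]: (2,1,0)
link2: (3,1,0)
link3: (4,1,0)
link4: (5,1,0)
link5: (6,1,0)
P 0-2 [J1]: (6,2,0)
P 0-5 [J1]: (6,3,0)
C 5-4 [J2]: (6,3,1)
link6: (7,3,1)
P 6-1 [J1]: (7,4,1)
link7: (8,4,1)
P 4-6 [J1]: (8,5,1)
P 3-2 [J1]: (8,6,1)
R 7-5 [J1]: (8,7,1)
link8: (9,7,1)
PS 2-4 [J2]: (9,7,2)
R 0-8 [J1]: (9,8,2)
R 0-6 [J1]: (9,9,2)
PS 7-8 [J2]: (9,9,3)
R 3-4 [J1]: (9,10,3)
link9: (10,10,3)
P 3-7 [J1]: (10,11,3)
PS 6-7 [J2]: (10,11,4)
R 2-1 [J1]: (10,12,4)
R 9-7 [J1]: (10,13,4)
Grübler: 3·9 − 2·13 − 4 = -3

M = -3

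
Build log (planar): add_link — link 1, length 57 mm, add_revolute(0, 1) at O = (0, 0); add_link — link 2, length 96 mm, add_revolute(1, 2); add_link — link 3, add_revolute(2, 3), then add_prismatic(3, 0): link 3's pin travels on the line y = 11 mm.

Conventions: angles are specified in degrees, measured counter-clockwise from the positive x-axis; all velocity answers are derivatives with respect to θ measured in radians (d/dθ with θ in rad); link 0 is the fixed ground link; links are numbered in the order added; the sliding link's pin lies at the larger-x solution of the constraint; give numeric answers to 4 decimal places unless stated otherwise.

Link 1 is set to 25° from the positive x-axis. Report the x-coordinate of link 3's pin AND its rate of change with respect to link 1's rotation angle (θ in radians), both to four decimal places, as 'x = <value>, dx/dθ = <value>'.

geometry: r = 57 mm, L = 96 mm, e = 11 mm
crank pin P = (r cos θ, r sin θ) = (51.659544, 24.089241)
h = r sin θ − e = 24.089241 − 11 = 13.089241
x = r cos θ + √(L² − h²) = 51.659544 + 95.103479 = 146.763023
dx/dθ = −r sin θ − h·r cos θ/√(L² − h²) (θ in radians; h = 13.089241) = -31.199225

x = 146.7630, dx/dθ = -31.1992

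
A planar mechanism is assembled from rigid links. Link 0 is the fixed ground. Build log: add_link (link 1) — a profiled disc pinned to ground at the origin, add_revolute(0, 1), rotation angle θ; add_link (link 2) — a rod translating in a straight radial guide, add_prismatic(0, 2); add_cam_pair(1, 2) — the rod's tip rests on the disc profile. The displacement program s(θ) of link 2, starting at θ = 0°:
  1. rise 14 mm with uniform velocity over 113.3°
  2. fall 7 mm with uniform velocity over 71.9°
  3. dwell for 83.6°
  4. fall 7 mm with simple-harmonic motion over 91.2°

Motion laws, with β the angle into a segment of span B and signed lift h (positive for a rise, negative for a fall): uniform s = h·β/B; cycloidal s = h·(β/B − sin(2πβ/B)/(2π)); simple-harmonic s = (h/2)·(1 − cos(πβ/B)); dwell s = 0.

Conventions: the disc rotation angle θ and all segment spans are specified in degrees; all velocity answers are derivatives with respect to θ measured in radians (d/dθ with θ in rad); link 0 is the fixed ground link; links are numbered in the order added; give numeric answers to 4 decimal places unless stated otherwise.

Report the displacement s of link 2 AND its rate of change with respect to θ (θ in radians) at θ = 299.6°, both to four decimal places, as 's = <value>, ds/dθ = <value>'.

seg 1 [0°–113.3°] uniform, h=14: full span → s += 14 → s = 14.0000
seg 2 [113.3°–185.2°] uniform, h=-7: full span → s += -7 → s = 7.0000
seg 3 [185.2°–268.8°] dwell: s stays 7.0000
seg 4 [268.8°–360°] simple-harmonic, h=-7: θ=299.6° here. β=30.8, B=91.2. -7/2·(1 − cos(π·0.3377)) = -1.7919 → s = 5.2081
velocity in seg [268.8°–360°] (simple-harmonic), θ in radians: β = 30.8° = 0.5376 rad, B = 91.2° = 1.5917 rad; ds/dθ = (πh/(2B)) sin(πβ/B) = (π·(-7)/(2·1.5917)) sin(π·0.3377) = -6.029435 mm/rad

s = 5.2081, ds/dθ = -6.0294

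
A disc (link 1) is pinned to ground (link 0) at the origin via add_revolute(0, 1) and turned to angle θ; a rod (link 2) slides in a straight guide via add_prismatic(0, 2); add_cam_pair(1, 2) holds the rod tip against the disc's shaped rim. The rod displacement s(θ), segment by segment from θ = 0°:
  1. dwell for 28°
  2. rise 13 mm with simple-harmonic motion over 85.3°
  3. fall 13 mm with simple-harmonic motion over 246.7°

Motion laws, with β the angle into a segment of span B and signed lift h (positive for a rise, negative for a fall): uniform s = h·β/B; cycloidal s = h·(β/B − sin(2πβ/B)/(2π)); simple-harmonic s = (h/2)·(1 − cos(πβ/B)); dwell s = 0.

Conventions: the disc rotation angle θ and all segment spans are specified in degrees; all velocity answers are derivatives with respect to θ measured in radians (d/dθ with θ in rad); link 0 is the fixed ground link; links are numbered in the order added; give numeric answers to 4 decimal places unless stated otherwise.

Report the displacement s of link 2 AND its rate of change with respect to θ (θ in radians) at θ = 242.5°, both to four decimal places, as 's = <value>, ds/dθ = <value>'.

segment 1 (0° to 28°, dwell): s unchanged at 0.0000
segment 2 (28° to 113.3°, simple-harmonic, h = 13) is passed completely: s = 0.0000 + (13) = 13.0000
θ = 242.5° falls in segment 3 (113.3° to 360°, simple-harmonic, h = -13): β = 242.5 − 113.3 = 129.2°, B = 246.7°; Δs = -13/2·(1 − cos(π·0.5237)) = -6.9838; s = 13.0000 − 6.9838 = 6.0162
velocity in seg [113.3°–360°] (simple-harmonic), θ in radians: β = 129.2° = 2.2550 rad, B = 246.7° = 4.3057 rad; ds/dθ = (πh/(2B)) sin(πβ/B) = (π·(-13)/(2·4.3057)) sin(π·0.5237) = -4.729448 mm/rad

s = 6.0162, ds/dθ = -4.7294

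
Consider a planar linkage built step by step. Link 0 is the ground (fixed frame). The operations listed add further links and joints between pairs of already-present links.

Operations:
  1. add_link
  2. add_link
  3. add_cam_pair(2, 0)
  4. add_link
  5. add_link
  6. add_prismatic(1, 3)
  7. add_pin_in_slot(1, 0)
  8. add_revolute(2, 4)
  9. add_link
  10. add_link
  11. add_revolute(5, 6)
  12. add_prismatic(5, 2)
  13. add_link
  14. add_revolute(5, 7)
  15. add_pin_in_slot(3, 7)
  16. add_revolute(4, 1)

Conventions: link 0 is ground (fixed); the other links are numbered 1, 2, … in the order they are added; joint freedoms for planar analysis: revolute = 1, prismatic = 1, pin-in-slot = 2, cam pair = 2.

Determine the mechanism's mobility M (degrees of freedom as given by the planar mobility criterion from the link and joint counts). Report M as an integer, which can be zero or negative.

L=1 J1=0 J2=0
add link → L=2 J1=0 J2=0
add link → L=3 J1=0 J2=0
C@2,0 dof=2 J2 → L=3 J1=0 J2=1
add link → L=4 J1=0 J2=1
add link → L=5 J1=0 J2=1
P@1,3 dof=1 J1 → L=5 J1=1 J2=1
PS@1,0 dof=2 J2 → L=5 J1=1 J2=2
R@2,4 dof=1 J1 → L=5 J1=2 J2=2
add link → L=6 J1=2 J2=2
add link → L=7 J1=2 J2=2
R@5,6 dof=1 J1 → L=7 J1=3 J2=2
P@5,2 dof=1 J1 → L=7 J1=4 J2=2
add link → L=8 J1=4 J2=2
R@5,7 dof=1 J1 → L=8 J1=5 J2=2
PS@3,7 dof=2 J2 → L=8 J1=5 J2=3
R@4,1 dof=1 J1 → L=8 J1=6 J2=3
M=3(L−1)−2J1−J2=3·7−2·6−3=6

M = 6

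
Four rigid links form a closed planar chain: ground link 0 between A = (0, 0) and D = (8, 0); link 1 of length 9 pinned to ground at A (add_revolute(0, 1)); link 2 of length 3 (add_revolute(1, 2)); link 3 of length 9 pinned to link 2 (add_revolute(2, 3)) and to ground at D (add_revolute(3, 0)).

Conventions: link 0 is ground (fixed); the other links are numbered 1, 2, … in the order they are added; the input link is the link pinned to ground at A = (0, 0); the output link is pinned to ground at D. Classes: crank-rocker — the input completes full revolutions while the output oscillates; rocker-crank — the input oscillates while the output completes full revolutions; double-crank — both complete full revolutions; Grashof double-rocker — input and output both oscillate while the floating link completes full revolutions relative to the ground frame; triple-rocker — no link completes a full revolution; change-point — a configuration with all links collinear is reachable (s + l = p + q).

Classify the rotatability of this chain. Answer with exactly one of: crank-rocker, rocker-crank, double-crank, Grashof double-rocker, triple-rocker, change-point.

lengths: ground=8, input=9, coupler=3, output=9
sorted: s=3 (shortest), l=9 (longest), p+q=17
s + l = 12 vs p + q = 17
s + l < p + q (Grashof) with shortest = coupler link → Grashof double-rocker

Grashof double-rocker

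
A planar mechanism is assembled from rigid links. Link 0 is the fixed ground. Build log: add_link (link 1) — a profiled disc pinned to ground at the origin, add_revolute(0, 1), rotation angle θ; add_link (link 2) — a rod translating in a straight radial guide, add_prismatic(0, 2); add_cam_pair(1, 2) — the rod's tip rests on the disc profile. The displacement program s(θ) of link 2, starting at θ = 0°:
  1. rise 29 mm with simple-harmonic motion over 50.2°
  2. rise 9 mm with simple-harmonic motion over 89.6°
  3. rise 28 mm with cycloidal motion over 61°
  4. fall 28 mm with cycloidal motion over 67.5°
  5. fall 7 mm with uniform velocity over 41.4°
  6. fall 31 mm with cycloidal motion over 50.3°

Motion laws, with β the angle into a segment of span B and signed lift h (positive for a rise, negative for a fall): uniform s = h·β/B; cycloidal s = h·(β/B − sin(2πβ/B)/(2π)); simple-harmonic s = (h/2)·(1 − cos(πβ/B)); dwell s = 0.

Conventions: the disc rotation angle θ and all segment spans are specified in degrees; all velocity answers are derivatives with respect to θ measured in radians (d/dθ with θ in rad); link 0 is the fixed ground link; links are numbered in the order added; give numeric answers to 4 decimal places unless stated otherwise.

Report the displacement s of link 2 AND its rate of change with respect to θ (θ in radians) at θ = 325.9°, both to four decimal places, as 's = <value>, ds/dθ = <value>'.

seg 1 [0°–50.2°] simple-harmonic, h=29: full span → s += 29 → s = 29.0000
seg 2 [50.2°–139.8°] simple-harmonic, h=9: full span → s += 9 → s = 38.0000
seg 3 [139.8°–200.8°] cycloidal, h=28: full span → s += 28 → s = 66.0000
seg 4 [200.8°–268.3°] cycloidal, h=-28: full span → s += -28 → s = 38.0000
seg 5 [268.3°–309.7°] uniform, h=-7: full span → s += -7 → s = 31.0000
seg 6 [309.7°–360°] cycloidal, h=-31: θ=325.9° here. β=16.2, B=50.3. -31·(0.3221 − sin(2π·0.3221)/(2π)) = -5.5475 → s = 25.4525
velocity in seg [309.7°–360°] (cycloidal), θ in radians: β = 16.2° = 0.2827 rad, B = 50.3° = 0.8779 rad; ds/dθ = (h/B)(1 − cos(2πβ/B)) = ((-31)/0.8779)(1 − cos(2π·0.3221)) = -50.760221 mm/rad

s = 25.4525, ds/dθ = -50.7602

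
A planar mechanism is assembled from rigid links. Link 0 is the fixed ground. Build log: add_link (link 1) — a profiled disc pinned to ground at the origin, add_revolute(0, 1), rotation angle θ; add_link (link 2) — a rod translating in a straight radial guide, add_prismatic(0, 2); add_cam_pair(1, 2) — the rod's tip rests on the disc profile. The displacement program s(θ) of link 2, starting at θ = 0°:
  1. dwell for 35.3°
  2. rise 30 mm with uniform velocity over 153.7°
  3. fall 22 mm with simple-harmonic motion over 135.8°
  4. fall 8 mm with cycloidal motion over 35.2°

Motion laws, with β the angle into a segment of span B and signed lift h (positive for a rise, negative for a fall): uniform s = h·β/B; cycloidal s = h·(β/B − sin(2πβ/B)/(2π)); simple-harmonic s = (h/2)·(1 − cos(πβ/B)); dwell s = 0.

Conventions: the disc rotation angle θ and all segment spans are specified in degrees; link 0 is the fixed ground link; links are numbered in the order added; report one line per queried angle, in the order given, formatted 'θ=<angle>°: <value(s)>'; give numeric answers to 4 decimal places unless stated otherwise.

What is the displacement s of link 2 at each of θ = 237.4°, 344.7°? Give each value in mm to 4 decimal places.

seg 1 [0°–35.3°] dwell: s stays 0.0000
seg 2 [35.3°–189°] uniform, h=30: full span → s += 30 → s = 30.0000
seg 3 [189°–324.8°] simple-harmonic, h=-22: θ=237.4° here. β=48.4, B=135.8. -22/2·(1 − cos(π·0.3564)) = -6.2044 → s = 23.7956
seg 3 [189°–324.8°] simple-harmonic, h=-22: full span → s += -22 → s = 8.0000
seg 4 [324.8°–360°] cycloidal, h=-8: θ=344.7° here. β=19.9, B=35.2. -8·(0.5653 − sin(2π·0.5653)/(2π)) = -5.0309 → s = 2.9691

θ=237.4°: 23.7956
θ=344.7°: 2.9691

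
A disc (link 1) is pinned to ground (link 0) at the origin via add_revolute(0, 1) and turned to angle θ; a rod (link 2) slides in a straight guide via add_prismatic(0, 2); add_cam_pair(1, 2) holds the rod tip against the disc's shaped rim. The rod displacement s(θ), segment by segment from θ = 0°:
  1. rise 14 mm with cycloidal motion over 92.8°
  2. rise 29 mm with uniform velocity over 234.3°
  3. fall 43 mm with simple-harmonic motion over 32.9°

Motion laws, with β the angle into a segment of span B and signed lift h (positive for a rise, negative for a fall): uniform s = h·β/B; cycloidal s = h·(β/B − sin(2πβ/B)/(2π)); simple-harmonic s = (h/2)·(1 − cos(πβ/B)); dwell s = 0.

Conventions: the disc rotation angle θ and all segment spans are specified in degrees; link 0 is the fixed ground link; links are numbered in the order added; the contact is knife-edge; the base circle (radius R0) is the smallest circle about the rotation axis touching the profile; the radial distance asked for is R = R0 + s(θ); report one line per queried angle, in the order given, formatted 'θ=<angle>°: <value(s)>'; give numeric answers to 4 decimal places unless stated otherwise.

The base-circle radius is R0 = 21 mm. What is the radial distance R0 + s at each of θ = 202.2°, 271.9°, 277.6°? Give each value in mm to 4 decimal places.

segment 1 (0° to 92.8°, cycloidal, h = 14) is passed completely: s = 0.0000 + (14) = 14.0000
θ = 202.2° falls in segment 2 (92.8° to 327.1°, uniform, h = 29): β = 202.2 − 92.8 = 109.4°, B = 234.3°; Δs = 29·109.4/234.3 = 13.5408; s = 14.0000 + 13.5408 = 27.5408
θ = 271.9° falls in segment 2 (92.8° to 327.1°, uniform, h = 29): β = 271.9 − 92.8 = 179.1°, B = 234.3°; Δs = 29·179.1/234.3 = 22.1677; s = 14.0000 + 22.1677 = 36.1677
θ = 277.6° falls in segment 2 (92.8° to 327.1°, uniform, h = 29): β = 277.6 − 92.8 = 184.8°, B = 234.3°; Δs = 29·184.8/234.3 = 22.8732; s = 14.0000 + 22.8732 = 36.8732
θ=202.2°: R = R0 + s = 21 + 27.5408 = 48.5408
θ=271.9°: R = R0 + s = 21 + 36.1677 = 57.1677
θ=277.6°: R = R0 + s = 21 + 36.8732 = 57.8732

θ=202.2°: 48.5408
θ=271.9°: 57.1677
θ=277.6°: 57.8732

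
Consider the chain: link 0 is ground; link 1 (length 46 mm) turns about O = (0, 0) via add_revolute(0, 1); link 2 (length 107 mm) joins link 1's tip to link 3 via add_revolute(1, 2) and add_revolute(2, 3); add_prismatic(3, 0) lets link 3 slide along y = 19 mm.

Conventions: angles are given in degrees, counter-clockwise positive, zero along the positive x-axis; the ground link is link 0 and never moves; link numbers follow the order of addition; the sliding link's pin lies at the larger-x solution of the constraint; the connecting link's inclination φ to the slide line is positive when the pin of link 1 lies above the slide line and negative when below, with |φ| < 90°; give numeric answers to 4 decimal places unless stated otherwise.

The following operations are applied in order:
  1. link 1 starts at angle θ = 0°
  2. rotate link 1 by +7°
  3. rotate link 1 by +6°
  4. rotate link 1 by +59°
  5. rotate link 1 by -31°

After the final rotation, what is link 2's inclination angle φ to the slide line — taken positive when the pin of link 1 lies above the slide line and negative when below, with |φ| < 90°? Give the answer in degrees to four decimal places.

geometry: r = 46 mm, L = 107 mm, e = 19 mm; θ starts at 0°
rotate link 1 by +7°: θ ← 0° +7° = 7°
rotate link 1 by +6°: θ ← 7° +6° = 13°
rotate link 1 by +59°: θ ← 13° +59° = 72°
rotate link 1 by -31°: θ ← 72° -31° = 41°
h = r sin θ − e = 30.178715 − 19 = 11.178715
sin φ = h / L = 11.178715 / 107 = 0.10447398
φ = arcsin(0.10447398) = 5.996861°

5.9969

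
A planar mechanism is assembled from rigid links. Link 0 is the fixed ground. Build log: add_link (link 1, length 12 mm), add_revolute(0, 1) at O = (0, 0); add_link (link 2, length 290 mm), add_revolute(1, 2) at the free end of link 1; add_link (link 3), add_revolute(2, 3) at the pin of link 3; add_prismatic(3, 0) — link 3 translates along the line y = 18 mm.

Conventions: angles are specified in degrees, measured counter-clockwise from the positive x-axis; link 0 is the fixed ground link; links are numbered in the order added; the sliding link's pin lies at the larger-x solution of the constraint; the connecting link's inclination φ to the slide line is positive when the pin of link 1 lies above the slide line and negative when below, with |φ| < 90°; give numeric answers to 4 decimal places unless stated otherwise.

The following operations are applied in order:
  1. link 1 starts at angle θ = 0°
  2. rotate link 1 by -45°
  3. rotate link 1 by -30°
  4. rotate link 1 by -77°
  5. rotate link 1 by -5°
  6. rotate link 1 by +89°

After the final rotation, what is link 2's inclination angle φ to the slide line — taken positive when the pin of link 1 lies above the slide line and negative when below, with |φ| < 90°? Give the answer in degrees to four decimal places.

geometry: r = 12 mm, L = 290 mm, e = 18 mm; θ starts at 0°
rotate link 1 by -45°: θ ← 0° -45° = -45°
rotate link 1 by -30°: θ ← -45° -30° = -75°
rotate link 1 by -77°: θ ← -75° -77° = -152°
rotate link 1 by -5°: θ ← -152° -5° = -157°
rotate link 1 by +89°: θ ← -157° +89° = -68°
h = r sin θ − e = -11.126206 − 18 = -29.126206
sin φ = h / L = -29.126206 / 290 = -0.10043519
φ = arcsin(-0.10043519) = -5.764231°

-5.7642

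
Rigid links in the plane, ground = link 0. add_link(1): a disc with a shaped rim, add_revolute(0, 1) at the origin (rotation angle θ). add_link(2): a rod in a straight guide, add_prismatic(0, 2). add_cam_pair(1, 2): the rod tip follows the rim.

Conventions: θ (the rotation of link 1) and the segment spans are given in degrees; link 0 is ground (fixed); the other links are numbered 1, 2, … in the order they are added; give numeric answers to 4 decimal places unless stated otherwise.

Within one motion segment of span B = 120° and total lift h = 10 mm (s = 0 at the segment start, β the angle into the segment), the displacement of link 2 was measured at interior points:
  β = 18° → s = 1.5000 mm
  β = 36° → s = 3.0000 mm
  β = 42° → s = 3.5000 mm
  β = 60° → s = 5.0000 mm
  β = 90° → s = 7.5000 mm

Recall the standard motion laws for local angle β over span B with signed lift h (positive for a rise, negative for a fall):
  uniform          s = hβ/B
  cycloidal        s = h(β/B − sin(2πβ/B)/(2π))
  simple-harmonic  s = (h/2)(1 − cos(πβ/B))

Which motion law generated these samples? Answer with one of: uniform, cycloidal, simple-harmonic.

candidates at β/B = r: uniform s = h·r (linear in β); cycloidal s = h·(r − sin(2πr)/(2π)); simple-harmonic s = (h/2)(1 − cos(πr))
β=18°: printed 1.5000 | uniform 1.5000, cycloidal 0.2124, simple-harmonic 0.5450
β=36°: printed 3.0000 | uniform 3.0000, cycloidal 1.4863, simple-harmonic 2.0611
β=42°: printed 3.5000 | uniform 3.5000, cycloidal 2.2124, simple-harmonic 2.7300
β=60°: printed 5.0000 | uniform 5.0000, cycloidal 5.0000, simple-harmonic 5.0000
β=90°: printed 7.5000 | uniform 7.5000, cycloidal 9.0915, simple-harmonic 8.5355
only one law matches every sample → uniform

uniform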